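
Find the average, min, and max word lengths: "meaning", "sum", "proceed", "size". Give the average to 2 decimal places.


Lengths: "meaning"=7, "sum"=3, "proceed"=7, "size"=4
Sum = 21, Count = 4
Average = 21/4 = 5.25
= avg=5.25, min=3, max=7


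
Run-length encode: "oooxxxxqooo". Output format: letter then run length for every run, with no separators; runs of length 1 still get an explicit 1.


String: "oooxxxxqooo"
Scanning for consecutive runs:
  'o' x 3
  'x' x 4
  'q' x 1
  'o' x 3
RLE = "o3x4q1o3"


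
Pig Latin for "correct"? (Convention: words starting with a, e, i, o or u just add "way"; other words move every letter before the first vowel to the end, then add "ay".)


Word: "correct"
Starts with consonant(s) → move to end, add 'ay'
Consonant cluster: "c"
Pig Latin = "orrectcay"


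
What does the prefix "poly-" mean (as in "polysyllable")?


Prefix: poly-
Example: polysyllable (poly- + syllable)
Meaning = many


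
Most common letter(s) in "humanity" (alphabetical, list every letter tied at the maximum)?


Word: "humanity"
Letter counts:
  'a': 1
  'h': 1
  'i': 1
  'm': 1
  'n': 1
  't': 1
  'u': 1
  'y': 1
Maximum count = 1
Most frequent = 'a', 'h', 'i', 'm', 'n', 't', 'u', 'y' (1 time each)


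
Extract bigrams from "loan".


Word: "loan" (length 4)
Number of bigrams = 4 - 2 + 1 = 3
  Position 0: "lo"
  Position 1: "oa"
  Position 2: "an"
Bigrams = "lo", "oa", "an"


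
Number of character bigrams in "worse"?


Word: "worse" (length 5)
Number of 2-grams = length - 2 + 1 = 5 - 2 + 1
= 4


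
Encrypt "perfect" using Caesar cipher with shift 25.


Word: "perfect"
Shift: 25
Each letter → (letter + shift) mod 26:
  'p' (15) + 25 = 14 → 'o'
  'e' (4) + 25 = 3 → 'd'
  'r' (17) + 25 = 16 → 'q'
  'f' (5) + 25 = 4 → 'e'
  'e' (4) + 25 = 3 → 'd'
  'c' (2) + 25 = 1 → 'b'
  't' (19) + 25 = 18 → 's'
Result = "odqedbs"


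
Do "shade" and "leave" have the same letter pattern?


Pattern of "shade": [0, 1, 2, 3, 4]
Pattern of "leave": [0, 1, 2, 3, 1]
Patterns do not match
Same pattern = No


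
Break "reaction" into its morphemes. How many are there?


Word: "reaction"
Morphemes: re- | act | -ion
Each morpheme carries meaning
= 3 morphemes


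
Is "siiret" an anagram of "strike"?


Word 1: "strike" → sorted: eikrst
Word 2: "siiret" → sorted: eiirst
Same letters? eikrst != eiirst
Anagram = No


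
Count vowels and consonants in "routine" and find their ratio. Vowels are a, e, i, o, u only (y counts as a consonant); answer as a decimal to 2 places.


Word: "routine"
Vowels (a,e,i,o,u): 4
Consonants: 3
Ratio = 4/3
= 1.33


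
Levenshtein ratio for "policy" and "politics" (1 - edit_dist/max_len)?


Word 1: "policy" (length 6)
Word 2: "politics" (length 8)
One optimal edit sequence:
  1. keep 'p'
  2. keep 'o'
  3. keep 'l'
  4. insert 'i'  (+1)
  5. insert 't'  (+1)
  6. keep 'i'
  7. keep 'c'
  8. substitute 'y' -> 's'  (+1)
Edit distance = 3
Max length = max(6, 8) = 8
Similarity = 1 - 3/8
= 0.6250


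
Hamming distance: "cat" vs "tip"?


Comparing character by character (same length = 3):
  Pos 0: 'c' vs 't' !=
  Pos 1: 'a' vs 'i' !=
  Pos 2: 't' vs 'p' !=
Hamming distance = 3


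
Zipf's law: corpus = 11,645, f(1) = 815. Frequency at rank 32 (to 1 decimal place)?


Zipf's law: f(r) = f(1) / r
f(1) = 815
f(32) = 815 / 32
= 25.5 occurrences


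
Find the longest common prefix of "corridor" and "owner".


Word 1: "corridor"
Word 2: "owner"
Comparing from start:
  Pos 0: 'c' != 'o' (stop)
LCP = "" (length 0)


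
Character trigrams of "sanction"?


Word: "sanction" (length 8)
Number of trigrams = 8 - 3 + 1 = 6
  Position 0: "san"
  Position 1: "anc"
  Position 2: "nct"
  Position 3: "cti"
  Position 4: "tio"
  Position 5: "ion"
Trigrams = "san", "anc", "nct", "cti", "tio", "ion"


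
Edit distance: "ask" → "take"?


Word 1: "ask" (length 3)
Word 2: "take" (length 4)
One optimal edit sequence (insert/delete/substitute each cost 1):
  1. insert 't'  (+1)
  2. keep 'a'
  3. substitute 's' -> 'k'  (+1)
  4. substitute 'k' -> 'e'  (+1)
Total edit operations: 3
Edit distance = 3


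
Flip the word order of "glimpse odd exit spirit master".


Original: "glimpse odd exit spirit master"
Words (1..n): glimpse | odd | exit | spirit | master
Reversed (n..1): master | spirit | exit | odd | glimpse
Result = "master spirit exit odd glimpse"


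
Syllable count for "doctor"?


Word: "doctor"
Syllable breakdown: doc | tor
Counting: 2 parts
= 2 syllables


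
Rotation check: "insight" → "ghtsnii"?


Word: "insight", Candidate: "ghtsnii"
Method: check if candidate is substring of word+word
"insightinsight" contains "ghtsnii"? No
Is rotation = No


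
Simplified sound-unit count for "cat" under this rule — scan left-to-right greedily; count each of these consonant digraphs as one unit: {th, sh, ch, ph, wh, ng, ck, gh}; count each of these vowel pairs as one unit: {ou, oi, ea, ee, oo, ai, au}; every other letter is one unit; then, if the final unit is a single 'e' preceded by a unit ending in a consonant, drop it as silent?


Word: "cat" (3 letters)
Left-to-right scan:
  (1) 'c' (letter)
  (2) 'a' (letter)
  (3) 't' (letter)
Units from scan: 3
Sound units = 3 units


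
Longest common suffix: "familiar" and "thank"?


Word 1: "familiar"
Word 2: "thank"
Comparing from end:
  Pos -1: 'r' != 'k' (stop)
LCS = "" (length 0)


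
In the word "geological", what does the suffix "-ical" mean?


Suffix: -ical
Example: geological (geology + -ical, with a spelling change)
Meaning = relating to


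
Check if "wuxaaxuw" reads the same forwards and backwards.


Word: "wuxaaxuw"
Reversed: "wuxaaxuw"
Forward == Backward? wuxaaxuw == wuxaaxuw
Palindrome = Yes


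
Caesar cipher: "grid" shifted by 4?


Word: "grid"
Shift: 4
Each letter → (letter + shift) mod 26:
  'g' (6) + 4 = 10 → 'k'
  'r' (17) + 4 = 21 → 'v'
  'i' (8) + 4 = 12 → 'm'
  'd' (3) + 4 = 7 → 'h'
Result = "kvmh"


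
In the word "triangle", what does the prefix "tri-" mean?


Prefix: tri-
Example: triangle = tri- + angle
Meaning = three


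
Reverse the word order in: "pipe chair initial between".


Original: "pipe chair initial between"
Words (1..n): pipe | chair | initial | between
Reversed (n..1): between | initial | chair | pipe
Result = "between initial chair pipe"


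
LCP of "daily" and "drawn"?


Word 1: "daily"
Word 2: "drawn"
Comparing from start:
  Pos 0: 'd' == 'd'
  Pos 1: 'a' != 'r' (stop)
LCP = "d" (length 1)


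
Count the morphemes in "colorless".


Word: "colorless"
Morphemes: color / -less
Each morpheme carries meaning
= 2 morphemes


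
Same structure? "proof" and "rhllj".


Pattern of "proof": [0, 1, 2, 2, 3]
Pattern of "rhllj": [0, 1, 2, 2, 3]
Patterns match
Same pattern = Yes


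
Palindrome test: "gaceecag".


Word: "gaceecag"
Reversed: "gaceecag"
Forward == Backward? gaceecag == gaceecag
Palindrome = Yes


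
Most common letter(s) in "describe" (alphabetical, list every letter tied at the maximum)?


Word: "describe"
Letter counts:
  'b': 1
  'c': 1
  'd': 1
  'e': 2
  'i': 1
  'r': 1
  's': 1
Maximum count = 2
Most frequent = 'e' (2 times each)


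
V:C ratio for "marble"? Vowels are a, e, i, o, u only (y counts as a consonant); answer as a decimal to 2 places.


Word: "marble"
Vowels (a,e,i,o,u): 2
Consonants: 4
Ratio = 2/4
= 0.50


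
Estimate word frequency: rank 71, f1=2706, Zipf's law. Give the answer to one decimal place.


Zipf's law: f(r) = f(1) / r
f(1) = 2706
f(71) = 2706 / 71
= 38.1 occurrences


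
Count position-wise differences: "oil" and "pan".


Comparing character by character (same length = 3):
  Pos 0: 'o' vs 'p' !=
  Pos 1: 'i' vs 'a' !=
  Pos 2: 'l' vs 'n' !=
Hamming distance = 3


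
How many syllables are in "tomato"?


Word: "tomato"
Syllable breakdown: to-ma-to
Counting: 3 parts
= 3 syllables


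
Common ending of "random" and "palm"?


Word 1: "random"
Word 2: "palm"
Comparing from end:
  Pos -1: 'm' == 'm'
  Pos -2: 'o' != 'l' (stop)
LCS = "m" (length 1)


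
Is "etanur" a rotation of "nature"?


Word: "nature", Candidate: "etanur"
Method: check if candidate is substring of word+word
"naturenature" contains "etanur"? No
Is rotation = No


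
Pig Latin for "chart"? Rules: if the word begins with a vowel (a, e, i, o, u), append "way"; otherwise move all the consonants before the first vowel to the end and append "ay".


Word: "chart"
Starts with consonant(s) → move to end, add 'ay'
Consonant cluster: "ch"
Pig Latin = "artchay"


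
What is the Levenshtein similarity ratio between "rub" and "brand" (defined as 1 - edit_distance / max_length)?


Word 1: "rub" (length 3)
Word 2: "brand" (length 5)
One optimal edit sequence:
  1. insert 'b'  (+1)
  2. keep 'r'
  3. insert 'a'  (+1)
  4. substitute 'u' -> 'n'  (+1)
  5. substitute 'b' -> 'd'  (+1)
Edit distance = 4
Max length = max(3, 5) = 5
Similarity = 1 - 4/5
= 0.2000


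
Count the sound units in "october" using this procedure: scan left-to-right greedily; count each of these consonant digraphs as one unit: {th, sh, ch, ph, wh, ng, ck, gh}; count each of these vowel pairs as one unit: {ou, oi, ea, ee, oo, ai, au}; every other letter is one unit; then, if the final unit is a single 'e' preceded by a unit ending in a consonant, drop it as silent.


Word: "october" (7 letters)
Left-to-right scan:
  (1) 'o' (letter)
  (2) 'c' (letter)
  (3) 't' (letter)
  (4) 'o' (letter)
  (5) 'b' (letter)
  (6) 'e' (letter)
  (7) 'r' (letter)
Units from scan: 7
Sound units = 7 units


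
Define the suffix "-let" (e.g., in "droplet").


Suffix: -let
As in: droplet -> drop + -let
Meaning = small


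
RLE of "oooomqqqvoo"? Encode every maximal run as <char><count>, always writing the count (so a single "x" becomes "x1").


String: "oooomqqqvoo"
Scanning for consecutive runs:
  'o' x 4
  'm' x 1
  'q' x 3
  'v' x 1
  'o' x 2
RLE = "o4m1q3v1o2"


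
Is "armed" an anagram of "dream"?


Word 1: "dream" → sorted: ademr
Word 2: "armed" → sorted: ademr
Same letters? ademr == ademr
Anagram = Yes


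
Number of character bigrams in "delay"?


Word: "delay" (length 5)
Number of 2-grams = length - 2 + 1 = 5 - 2 + 1
= 4


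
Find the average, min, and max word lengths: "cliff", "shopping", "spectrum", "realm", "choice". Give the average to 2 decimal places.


Lengths: "cliff"=5, "shopping"=8, "spectrum"=8, "realm"=5, "choice"=6
Sum = 32, Count = 5
Average = 32/5 = 6.40
= avg=6.40, min=5, max=8


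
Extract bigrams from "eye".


Word: "eye" (length 3)
Number of bigrams = 3 - 2 + 1 = 2
  Position 0: "ey"
  Position 1: "ye"
Bigrams = "ey", "ye"


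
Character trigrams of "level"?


Word: "level" (length 5)
Number of trigrams = 5 - 3 + 1 = 3
  Position 0: "lev"
  Position 1: "eve"
  Position 2: "vel"
Trigrams = "lev", "eve", "vel"


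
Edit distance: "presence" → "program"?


Word 1: "presence" (length 8)
Word 2: "program" (length 7)
One optimal edit sequence (insert/delete/substitute each cost 1):
  1. keep 'p'
  2. keep 'r'
  3. delete 'e'  (+1)
  4. substitute 's' -> 'o'  (+1)
  5. substitute 'e' -> 'g'  (+1)
  6. substitute 'n' -> 'r'  (+1)
  7. substitute 'c' -> 'a'  (+1)
  8. substitute 'e' -> 'm'  (+1)
Total edit operations: 6
Edit distance = 6


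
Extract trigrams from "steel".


Word: "steel" (length 5)
Number of trigrams = 5 - 3 + 1 = 3
  Position 0: "ste"
  Position 1: "tee"
  Position 2: "eel"
Trigrams = "ste", "tee", "eel"


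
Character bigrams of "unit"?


Word: "unit" (length 4)
Number of bigrams = 4 - 2 + 1 = 3
  Position 0: "un"
  Position 1: "ni"
  Position 2: "it"
Bigrams = "un", "ni", "it"


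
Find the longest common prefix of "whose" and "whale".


Word 1: "whose"
Word 2: "whale"
Comparing from start:
  Pos 0: 'w' == 'w'
  Pos 1: 'h' == 'h'
  Pos 2: 'o' != 'a' (stop)
LCP = "wh" (length 2)


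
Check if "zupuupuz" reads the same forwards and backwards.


Word: "zupuupuz"
Reversed: "zupuupuz"
Forward == Backward? zupuupuz == zupuupuz
Palindrome = Yes


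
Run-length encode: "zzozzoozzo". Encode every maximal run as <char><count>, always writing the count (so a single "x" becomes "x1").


String: "zzozzoozzo"
Scanning for consecutive runs:
  'z' x 2
  'o' x 1
  'z' x 2
  'o' x 2
  'z' x 2
  'o' x 1
RLE = "z2o1z2o2z2o1"


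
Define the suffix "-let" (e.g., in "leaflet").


Suffix: -let
As in: leaflet -> leaf + -let
Meaning = small


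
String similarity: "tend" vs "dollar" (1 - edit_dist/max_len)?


Word 1: "tend" (length 4)
Word 2: "dollar" (length 6)
One optimal edit sequence:
  1. insert 'd'  (+1)
  2. insert 'o'  (+1)
  3. substitute 't' -> 'l'  (+1)
  4. substitute 'e' -> 'l'  (+1)
  5. substitute 'n' -> 'a'  (+1)
  6. substitute 'd' -> 'r'  (+1)
Edit distance = 6
Max length = max(4, 6) = 6
Similarity = 1 - 6/6
= 0.0000


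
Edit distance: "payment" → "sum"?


Word 1: "payment" (length 7)
Word 2: "sum" (length 3)
One optimal edit sequence (insert/delete/substitute each cost 1):
  1. delete 'p'  (+1)
  2. substitute 'a' -> 's'  (+1)
  3. substitute 'y' -> 'u'  (+1)
  4. keep 'm'
  5. delete 'e'  (+1)
  6. delete 'n'  (+1)
  7. delete 't'  (+1)
Total edit operations: 6
Edit distance = 6


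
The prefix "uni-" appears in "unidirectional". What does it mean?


Prefix: uni-
Example: unidirectional (uni- + directional)
Meaning = one


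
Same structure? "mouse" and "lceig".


Pattern of "mouse": [0, 1, 2, 3, 4]
Pattern of "lceig": [0, 1, 2, 3, 4]
Patterns match
Same pattern = Yes


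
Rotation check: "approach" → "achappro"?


Word: "approach", Candidate: "achappro"
Method: check if candidate is substring of word+word
"approachapproach" contains "achappro"? Yes
Is rotation = Yes


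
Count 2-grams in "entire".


Word: "entire" (length 6)
Number of 2-grams = length - 2 + 1 = 6 - 2 + 1
= 5


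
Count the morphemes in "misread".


Word: "misread"
Morphemes: mis- + read
Each morpheme carries meaning
= 2 morphemes


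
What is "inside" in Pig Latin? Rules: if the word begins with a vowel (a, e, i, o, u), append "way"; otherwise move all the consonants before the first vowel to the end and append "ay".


Word: "inside"
Starts with vowel → add 'way'
Pig Latin = "insideway"


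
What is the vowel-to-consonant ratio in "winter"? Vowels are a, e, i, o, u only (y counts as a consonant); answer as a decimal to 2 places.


Word: "winter"
Vowels (a,e,i,o,u): 2
Consonants: 4
Ratio = 2/4
= 0.50


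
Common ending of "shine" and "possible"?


Word 1: "shine"
Word 2: "possible"
Comparing from end:
  Pos -1: 'e' == 'e'
  Pos -2: 'n' != 'l' (stop)
LCS = "e" (length 1)


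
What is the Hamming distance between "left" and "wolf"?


Comparing character by character (same length = 4):
  Pos 0: 'l' vs 'w' !=
  Pos 1: 'e' vs 'o' !=
  Pos 2: 'f' vs 'l' !=
  Pos 3: 't' vs 'f' !=
Hamming distance = 4


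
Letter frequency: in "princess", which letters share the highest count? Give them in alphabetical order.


Word: "princess"
Letter counts:
  'c': 1
  'e': 1
  'i': 1
  'n': 1
  'p': 1
  'r': 1
  's': 2
Maximum count = 2
Most frequent = 's' (2 times each)


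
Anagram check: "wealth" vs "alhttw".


Word 1: "wealth" → sorted: aehltw
Word 2: "alhttw" → sorted: ahlttw
Same letters? aehltw != ahlttw
Anagram = No


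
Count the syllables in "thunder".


Word: "thunder"
Syllable breakdown: thun / der
Counting: 2 parts
= 2 syllables


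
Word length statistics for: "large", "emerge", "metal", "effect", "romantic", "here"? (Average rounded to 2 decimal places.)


Lengths: "large"=5, "emerge"=6, "metal"=5, "effect"=6, "romantic"=8, "here"=4
Sum = 34, Count = 6
Average = 34/6 = 5.67
= avg=5.67, min=4, max=8


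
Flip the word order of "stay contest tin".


Original: "stay contest tin"
Words (1..n): stay | contest | tin
Reversed (n..1): tin | contest | stay
Result = "tin contest stay"


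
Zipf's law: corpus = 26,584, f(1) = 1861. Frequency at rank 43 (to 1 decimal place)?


Zipf's law: f(r) = f(1) / r
f(1) = 1861
f(43) = 1861 / 43
= 43.3 occurrences


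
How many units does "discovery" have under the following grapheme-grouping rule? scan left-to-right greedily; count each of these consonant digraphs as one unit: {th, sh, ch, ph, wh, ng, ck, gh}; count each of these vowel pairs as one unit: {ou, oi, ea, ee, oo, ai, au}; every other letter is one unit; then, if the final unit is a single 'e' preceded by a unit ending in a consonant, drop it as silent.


Word: "discovery" (9 letters)
Left-to-right scan:
  [1] 'd' (letter)
  [2] 'i' (letter)
  [3] 's' (letter)
  [4] 'c' (letter)
  [5] 'o' (letter)
  [6] 'v' (letter)
  [7] 'e' (letter)
  [8] 'r' (letter)
  [9] 'y' (letter)
Units from scan: 9
Sound units = 9 units


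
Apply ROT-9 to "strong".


Word: "strong"
Shift: 9
Each letter → (letter + shift) mod 26:
  's' (18) + 9 = 1 → 'b'
  't' (19) + 9 = 2 → 'c'
  'r' (17) + 9 = 0 → 'a'
  'o' (14) + 9 = 23 → 'x'
  'n' (13) + 9 = 22 → 'w'
  'g' (6) + 9 = 15 → 'p'
Result = "bcaxwp"


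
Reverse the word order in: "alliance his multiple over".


Original: "alliance his multiple over"
Words (1..n): alliance | his | multiple | over
Reversed (n..1): over | multiple | his | alliance
Result = "over multiple his alliance"


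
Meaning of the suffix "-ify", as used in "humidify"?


Suffix: -ify
Example: humidify = humid + -ify
Meaning = to make


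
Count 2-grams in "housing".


Word: "housing" (length 7)
Number of 2-grams = length - 2 + 1 = 7 - 2 + 1
= 6


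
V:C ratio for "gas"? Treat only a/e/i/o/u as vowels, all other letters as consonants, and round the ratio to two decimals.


Word: "gas"
Vowels (a,e,i,o,u): 1
Consonants: 2
Ratio = 1/2
= 0.50


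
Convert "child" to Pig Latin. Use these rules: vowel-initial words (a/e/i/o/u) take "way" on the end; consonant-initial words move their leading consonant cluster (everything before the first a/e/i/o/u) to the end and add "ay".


Word: "child"
Starts with consonant(s) → move to end, add 'ay'
Consonant cluster: "ch"
Pig Latin = "ildchay"


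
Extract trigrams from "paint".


Word: "paint" (length 5)
Number of trigrams = 5 - 3 + 1 = 3
  Position 0: "pai"
  Position 1: "ain"
  Position 2: "int"
Trigrams = "pai", "ain", "int"


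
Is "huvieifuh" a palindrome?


Word: "huvieifuh"
Reversed: "hufieivuh"
Forward == Backward? huvieifuh != hufieivuh
Palindrome = No


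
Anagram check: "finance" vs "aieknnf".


Word 1: "finance" → sorted: acefinn
Word 2: "aieknnf" → sorted: aefiknn
Same letters? acefinn != aefiknn
Anagram = No


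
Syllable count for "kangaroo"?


Word: "kangaroo"
Syllable breakdown: kan / ga / roo
Counting: 3 parts
= 3 syllables


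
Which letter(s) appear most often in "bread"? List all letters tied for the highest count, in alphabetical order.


Word: "bread"
Letter counts:
  'a': 1
  'b': 1
  'd': 1
  'e': 1
  'r': 1
Maximum count = 1
Most frequent = 'a', 'b', 'd', 'e', 'r' (1 time each)


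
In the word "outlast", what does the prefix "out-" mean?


Prefix: out-
Example: outlast (out- + last)
Meaning = surpass


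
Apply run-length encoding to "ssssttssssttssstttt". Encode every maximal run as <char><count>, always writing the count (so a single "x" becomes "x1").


String: "ssssttssssttssstttt"
Scanning for consecutive runs:
  's' x 4
  't' x 2
  's' x 4
  't' x 2
  's' x 3
  't' x 4
RLE = "s4t2s4t2s3t4"


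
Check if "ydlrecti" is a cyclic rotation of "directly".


Word: "directly", Candidate: "ydlrecti"
Method: check if candidate is substring of word+word
"directlydirectly" contains "ydlrecti"? No
Is rotation = No


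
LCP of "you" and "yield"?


Word 1: "you"
Word 2: "yield"
Comparing from start:
  Pos 0: 'y' == 'y'
  Pos 1: 'o' != 'i' (stop)
LCP = "y" (length 1)


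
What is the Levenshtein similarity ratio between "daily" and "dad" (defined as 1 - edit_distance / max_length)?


Word 1: "daily" (length 5)
Word 2: "dad" (length 3)
One optimal edit sequence:
  1. keep 'd'
  2. keep 'a'
  3. delete 'i'  (+1)
  4. delete 'l'  (+1)
  5. substitute 'y' -> 'd'  (+1)
Edit distance = 3
Max length = max(5, 3) = 5
Similarity = 1 - 3/5
= 0.4000


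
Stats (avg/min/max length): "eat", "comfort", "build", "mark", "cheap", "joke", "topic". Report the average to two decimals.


Lengths: "eat"=3, "comfort"=7, "build"=5, "mark"=4, "cheap"=5, "joke"=4, "topic"=5
Sum = 33, Count = 7
Average = 33/7 = 4.71
= avg=4.71, min=3, max=7


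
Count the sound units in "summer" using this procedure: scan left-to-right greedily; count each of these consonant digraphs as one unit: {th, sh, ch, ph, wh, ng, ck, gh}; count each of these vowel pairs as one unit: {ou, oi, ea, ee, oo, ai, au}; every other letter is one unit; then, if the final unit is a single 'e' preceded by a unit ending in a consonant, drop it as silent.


Word: "summer" (6 letters)
Left-to-right scan:
  1. 's' (letter)
  2. 'u' (letter)
  3. 'm' (letter)
  4. 'm' (letter)
  5. 'e' (letter)
  6. 'r' (letter)
Units from scan: 6
Sound units = 6 units


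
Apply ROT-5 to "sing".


Word: "sing"
Shift: 5
Each letter → (letter + shift) mod 26:
  's' (18) + 5 = 23 → 'x'
  'i' (8) + 5 = 13 → 'n'
  'n' (13) + 5 = 18 → 's'
  'g' (6) + 5 = 11 → 'l'
Result = "xnsl"


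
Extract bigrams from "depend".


Word: "depend" (length 6)
Number of bigrams = 6 - 2 + 1 = 5
  Position 0: "de"
  Position 1: "ep"
  Position 2: "pe"
  Position 3: "en"
  Position 4: "nd"
Bigrams = "de", "ep", "pe", "en", "nd"


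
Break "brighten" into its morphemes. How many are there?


Word: "brighten"
Morphemes: bright | -en
Each morpheme carries meaning
= 2 morphemes


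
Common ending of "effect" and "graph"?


Word 1: "effect"
Word 2: "graph"
Comparing from end:
  Pos -1: 't' != 'h' (stop)
LCS = "" (length 0)


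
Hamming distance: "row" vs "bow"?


Comparing character by character (same length = 3):
  Pos 0: 'r' vs 'b' !=
  Pos 1: 'o' vs 'o' =
  Pos 2: 'w' vs 'w' =
Hamming distance = 1


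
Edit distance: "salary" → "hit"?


Word 1: "salary" (length 6)
Word 2: "hit" (length 3)
One optimal edit sequence (insert/delete/substitute each cost 1):
  1. delete 's'  (+1)
  2. delete 'a'  (+1)
  3. delete 'l'  (+1)
  4. substitute 'a' -> 'h'  (+1)
  5. substitute 'r' -> 'i'  (+1)
  6. substitute 'y' -> 't'  (+1)
Total edit operations: 6
Edit distance = 6


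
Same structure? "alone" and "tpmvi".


Pattern of "alone": [0, 1, 2, 3, 4]
Pattern of "tpmvi": [0, 1, 2, 3, 4]
Patterns match
Same pattern = Yes


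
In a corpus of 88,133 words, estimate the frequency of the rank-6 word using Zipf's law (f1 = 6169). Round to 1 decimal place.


Zipf's law: f(r) = f(1) / r
f(1) = 6169
f(6) = 6169 / 6
= 1028.2 occurrences


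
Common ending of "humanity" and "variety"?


Word 1: "humanity"
Word 2: "variety"
Comparing from end:
  Pos -1: 'y' == 'y'
  Pos -2: 't' == 't'
  Pos -3: 'i' != 'e' (stop)
LCS = "ty" (length 2)


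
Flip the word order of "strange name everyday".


Original: "strange name everyday"
Words (1..n): strange | name | everyday
Reversed (n..1): everyday | name | strange
Result = "everyday name strange"


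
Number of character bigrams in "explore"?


Word: "explore" (length 7)
Number of 2-grams = length - 2 + 1 = 7 - 2 + 1
= 6


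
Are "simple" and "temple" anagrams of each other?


Word 1: "simple" → sorted: eilmps
Word 2: "temple" → sorted: eelmpt
Same letters? eilmps != eelmpt
Anagram = No


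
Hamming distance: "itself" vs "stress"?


Comparing character by character (same length = 6):
  Pos 0: 'i' vs 's' !=
  Pos 1: 't' vs 't' =
  Pos 2: 's' vs 'r' !=
  Pos 3: 'e' vs 'e' =
  Pos 4: 'l' vs 's' !=
  Pos 5: 'f' vs 's' !=
Hamming distance = 4


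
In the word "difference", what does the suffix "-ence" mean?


Suffix: -ence
As in: difference -> differ + -ence
Meaning = state of


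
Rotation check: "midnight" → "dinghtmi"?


Word: "midnight", Candidate: "dinghtmi"
Method: check if candidate is substring of word+word
"midnightmidnight" contains "dinghtmi"? No
Is rotation = No


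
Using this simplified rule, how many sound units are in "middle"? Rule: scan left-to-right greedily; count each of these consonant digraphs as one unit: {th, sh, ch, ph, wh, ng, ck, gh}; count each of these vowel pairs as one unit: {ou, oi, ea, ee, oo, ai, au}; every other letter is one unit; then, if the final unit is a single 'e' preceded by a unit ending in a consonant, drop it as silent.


Word: "middle" (6 letters)
Left-to-right scan:
  [1] 'm' (letter)
  [2] 'i' (letter)
  [3] 'd' (letter)
  [4] 'd' (letter)
  [5] 'l' (letter)
  [6] 'e' (letter)
Units from scan: 6
Final unit is 'e' after a consonant -> drop as silent (-1)
Sound units = 5 units


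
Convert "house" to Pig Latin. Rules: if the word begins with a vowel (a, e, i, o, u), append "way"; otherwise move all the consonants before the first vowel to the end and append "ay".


Word: "house"
Starts with consonant(s) → move to end, add 'ay'
Consonant cluster: "h"
Pig Latin = "ousehay"


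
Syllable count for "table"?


Word: "table"
Syllable breakdown: ta-ble
Counting: 2 parts
= 2 syllables


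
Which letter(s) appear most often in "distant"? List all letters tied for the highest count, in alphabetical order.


Word: "distant"
Letter counts:
  'a': 1
  'd': 1
  'i': 1
  'n': 1
  's': 1
  't': 2
Maximum count = 2
Most frequent = 't' (2 times each)


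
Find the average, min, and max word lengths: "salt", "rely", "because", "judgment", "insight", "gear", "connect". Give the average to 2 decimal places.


Lengths: "salt"=4, "rely"=4, "because"=7, "judgment"=8, "insight"=7, "gear"=4, "connect"=7
Sum = 41, Count = 7
Average = 41/7 = 5.86
= avg=5.86, min=4, max=8


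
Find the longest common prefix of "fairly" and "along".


Word 1: "fairly"
Word 2: "along"
Comparing from start:
  Pos 0: 'f' != 'a' (stop)
LCP = "" (length 0)


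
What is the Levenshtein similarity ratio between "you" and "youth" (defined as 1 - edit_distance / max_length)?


Word 1: "you" (length 3)
Word 2: "youth" (length 5)
One optimal edit sequence:
  1. keep 'y'
  2. keep 'o'
  3. keep 'u'
  4. insert 't'  (+1)
  5. insert 'h'  (+1)
Edit distance = 2
Max length = max(3, 5) = 5
Similarity = 1 - 2/5
= 0.6000


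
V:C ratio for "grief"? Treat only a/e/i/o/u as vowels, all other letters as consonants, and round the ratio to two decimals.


Word: "grief"
Vowels (a,e,i,o,u): 2
Consonants: 3
Ratio = 2/3
= 0.67


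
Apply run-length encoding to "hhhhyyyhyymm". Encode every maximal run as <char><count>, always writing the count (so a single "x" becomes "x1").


String: "hhhhyyyhyymm"
Scanning for consecutive runs:
  'h' x 4
  'y' x 3
  'h' x 1
  'y' x 2
  'm' x 2
RLE = "h4y3h1y2m2"


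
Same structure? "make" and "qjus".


Pattern of "make": [0, 1, 2, 3]
Pattern of "qjus": [0, 1, 2, 3]
Patterns match
Same pattern = Yes


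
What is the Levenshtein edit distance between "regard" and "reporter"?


Word 1: "regard" (length 6)
Word 2: "reporter" (length 8)
One optimal edit sequence (insert/delete/substitute each cost 1):
  1. keep 'r'
  2. keep 'e'
  3. substitute 'g' -> 'p'  (+1)
  4. substitute 'a' -> 'o'  (+1)
  5. keep 'r'
  6. insert 't'  (+1)
  7. insert 'e'  (+1)
  8. substitute 'd' -> 'r'  (+1)
Total edit operations: 5
Edit distance = 5


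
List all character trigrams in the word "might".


Word: "might" (length 5)
Number of trigrams = 5 - 3 + 1 = 3
  Position 0: "mig"
  Position 1: "igh"
  Position 2: "ght"
Trigrams = "mig", "igh", "ght"


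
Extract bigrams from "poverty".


Word: "poverty" (length 7)
Number of bigrams = 7 - 2 + 1 = 6
  Position 0: "po"
  Position 1: "ov"
  Position 2: "ve"
  Position 3: "er"
  Position 4: "rt"
  Position 5: "ty"
Bigrams = "po", "ov", "ve", "er", "rt", "ty"


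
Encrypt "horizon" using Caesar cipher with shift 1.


Word: "horizon"
Shift: 1
Each letter → (letter + shift) mod 26:
  'h' (7) + 1 = 8 → 'i'
  'o' (14) + 1 = 15 → 'p'
  'r' (17) + 1 = 18 → 's'
  'i' (8) + 1 = 9 → 'j'
  'z' (25) + 1 = 0 → 'a'
  'o' (14) + 1 = 15 → 'p'
  'n' (13) + 1 = 14 → 'o'
Result = "ipsjapo"


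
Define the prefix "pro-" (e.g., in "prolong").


Prefix: pro-
Example: prolong (pro- + long)
Meaning = forward / in favor of


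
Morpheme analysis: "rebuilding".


Word: "rebuilding"
Morphemes: re- / build / -ing
Each morpheme carries meaning
= 3 morphemes


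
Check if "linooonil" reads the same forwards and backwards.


Word: "linooonil"
Reversed: "linooonil"
Forward == Backward? linooonil == linooonil
Palindrome = Yes


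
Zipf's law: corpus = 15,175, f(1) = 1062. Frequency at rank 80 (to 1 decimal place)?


Zipf's law: f(r) = f(1) / r
f(1) = 1062
f(80) = 1062 / 80
= 13.3 occurrences


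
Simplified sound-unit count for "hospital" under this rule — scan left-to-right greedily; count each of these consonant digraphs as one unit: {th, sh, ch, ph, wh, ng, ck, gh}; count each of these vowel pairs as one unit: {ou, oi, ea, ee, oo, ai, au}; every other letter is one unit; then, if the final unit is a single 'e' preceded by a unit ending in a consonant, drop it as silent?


Word: "hospital" (8 letters)
Left-to-right scan:
  (1) 'h' (letter)
  (2) 'o' (letter)
  (3) 's' (letter)
  (4) 'p' (letter)
  (5) 'i' (letter)
  (6) 't' (letter)
  (7) 'a' (letter)
  (8) 'l' (letter)
Units from scan: 8
Sound units = 8 units


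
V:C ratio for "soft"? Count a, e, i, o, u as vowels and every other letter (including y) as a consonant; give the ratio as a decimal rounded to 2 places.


Word: "soft"
Vowels (a,e,i,o,u): 1
Consonants: 3
Ratio = 1/3
= 0.33


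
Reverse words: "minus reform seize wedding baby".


Original: "minus reform seize wedding baby"
Words (1..n): minus | reform | seize | wedding | baby
Reversed (n..1): baby | wedding | seize | reform | minus
Result = "baby wedding seize reform minus"


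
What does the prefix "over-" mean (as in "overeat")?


Prefix: over-
Example: overeat (over- + eat)
Meaning = excessive


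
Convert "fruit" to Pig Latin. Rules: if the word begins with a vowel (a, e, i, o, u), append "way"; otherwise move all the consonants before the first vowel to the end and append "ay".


Word: "fruit"
Starts with consonant(s) → move to end, add 'ay'
Consonant cluster: "fr"
Pig Latin = "uitfray"


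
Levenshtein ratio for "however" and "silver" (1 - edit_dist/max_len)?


Word 1: "however" (length 7)
Word 2: "silver" (length 6)
One optimal edit sequence:
  1. delete 'h'  (+1)
  2. substitute 'o' -> 's'  (+1)
  3. substitute 'w' -> 'i'  (+1)
  4. substitute 'e' -> 'l'  (+1)
  5. keep 'v'
  6. keep 'e'
  7. keep 'r'
Edit distance = 4
Max length = max(7, 6) = 7
Similarity = 1 - 4/7
= 0.4286


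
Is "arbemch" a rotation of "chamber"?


Word: "chamber", Candidate: "arbemch"
Method: check if candidate is substring of word+word
"chamberchamber" contains "arbemch"? No
Is rotation = No


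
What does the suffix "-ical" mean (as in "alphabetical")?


Suffix: -ical
Example: alphabetical = alphabet + -ical
Meaning = relating to


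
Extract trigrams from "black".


Word: "black" (length 5)
Number of trigrams = 5 - 3 + 1 = 3
  Position 0: "bla"
  Position 1: "lac"
  Position 2: "ack"
Trigrams = "bla", "lac", "ack"


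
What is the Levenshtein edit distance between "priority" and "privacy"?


Word 1: "priority" (length 8)
Word 2: "privacy" (length 7)
One optimal edit sequence (insert/delete/substitute each cost 1):
  1. keep 'p'
  2. keep 'r'
  3. keep 'i'
  4. delete 'o'  (+1)
  5. substitute 'r' -> 'v'  (+1)
  6. substitute 'i' -> 'a'  (+1)
  7. substitute 't' -> 'c'  (+1)
  8. keep 'y'
Total edit operations: 4
Edit distance = 4


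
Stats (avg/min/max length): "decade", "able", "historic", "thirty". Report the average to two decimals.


Lengths: "decade"=6, "able"=4, "historic"=8, "thirty"=6
Sum = 24, Count = 4
Average = 24/4 = 6.00
= avg=6.00, min=4, max=8


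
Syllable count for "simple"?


Word: "simple"
Syllable breakdown: sim · ple
Counting: 2 parts
= 2 syllables


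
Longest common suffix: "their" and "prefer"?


Word 1: "their"
Word 2: "prefer"
Comparing from end:
  Pos -1: 'r' == 'r'
  Pos -2: 'i' != 'e' (stop)
LCS = "r" (length 1)


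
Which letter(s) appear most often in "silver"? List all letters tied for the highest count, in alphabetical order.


Word: "silver"
Letter counts:
  'e': 1
  'i': 1
  'l': 1
  'r': 1
  's': 1
  'v': 1
Maximum count = 1
Most frequent = 'e', 'i', 'l', 'r', 's', 'v' (1 time each)


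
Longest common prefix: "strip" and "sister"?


Word 1: "strip"
Word 2: "sister"
Comparing from start:
  Pos 0: 's' == 's'
  Pos 1: 't' != 'i' (stop)
LCP = "s" (length 1)


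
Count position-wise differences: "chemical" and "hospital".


Comparing character by character (same length = 8):
  Pos 0: 'c' vs 'h' !=
  Pos 1: 'h' vs 'o' !=
  Pos 2: 'e' vs 's' !=
  Pos 3: 'm' vs 'p' !=
  Pos 4: 'i' vs 'i' =
  Pos 5: 'c' vs 't' !=
  Pos 6: 'a' vs 'a' =
  Pos 7: 'l' vs 'l' =
Hamming distance = 5


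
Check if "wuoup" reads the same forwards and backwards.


Word: "wuoup"
Reversed: "puouw"
Forward == Backward? wuoup != puouw
Palindrome = No


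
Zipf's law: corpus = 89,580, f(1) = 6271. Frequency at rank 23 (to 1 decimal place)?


Zipf's law: f(r) = f(1) / r
f(1) = 6271
f(23) = 6271 / 23
= 272.7 occurrences


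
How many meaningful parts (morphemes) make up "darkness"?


Word: "darkness"
Morphemes: dark + -ness
Each morpheme carries meaning
= 2 morphemes


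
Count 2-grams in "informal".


Word: "informal" (length 8)
Number of 2-grams = length - 2 + 1 = 8 - 2 + 1
= 7


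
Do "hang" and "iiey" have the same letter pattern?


Pattern of "hang": [0, 1, 2, 3]
Pattern of "iiey": [0, 0, 1, 2]
Patterns do not match
Same pattern = No


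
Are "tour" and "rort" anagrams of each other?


Word 1: "tour" → sorted: ortu
Word 2: "rort" → sorted: orrt
Same letters? ortu != orrt
Anagram = No


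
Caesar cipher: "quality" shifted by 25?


Word: "quality"
Shift: 25
Each letter → (letter + shift) mod 26:
  'q' (16) + 25 = 15 → 'p'
  'u' (20) + 25 = 19 → 't'
  'a' (0) + 25 = 25 → 'z'
  'l' (11) + 25 = 10 → 'k'
  'i' (8) + 25 = 7 → 'h'
  't' (19) + 25 = 18 → 's'
  'y' (24) + 25 = 23 → 'x'
Result = "ptzkhsx"


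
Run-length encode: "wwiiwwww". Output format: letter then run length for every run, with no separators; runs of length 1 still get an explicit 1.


String: "wwiiwwww"
Scanning for consecutive runs:
  'w' x 2
  'i' x 2
  'w' x 4
RLE = "w2i2w4"


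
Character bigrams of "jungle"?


Word: "jungle" (length 6)
Number of bigrams = 6 - 2 + 1 = 5
  Position 0: "ju"
  Position 1: "un"
  Position 2: "ng"
  Position 3: "gl"
  Position 4: "le"
Bigrams = "ju", "un", "ng", "gl", "le"


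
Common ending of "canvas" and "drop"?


Word 1: "canvas"
Word 2: "drop"
Comparing from end:
  Pos -1: 's' != 'p' (stop)
LCS = "" (length 0)


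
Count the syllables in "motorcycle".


Word: "motorcycle"
Syllable breakdown: mo · tor · cy · cle
Counting: 4 parts
= 4 syllables


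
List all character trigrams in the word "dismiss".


Word: "dismiss" (length 7)
Number of trigrams = 7 - 3 + 1 = 5
  Position 0: "dis"
  Position 1: "ism"
  Position 2: "smi"
  Position 3: "mis"
  Position 4: "iss"
Trigrams = "dis", "ism", "smi", "mis", "iss"


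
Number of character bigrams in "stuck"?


Word: "stuck" (length 5)
Number of 2-grams = length - 2 + 1 = 5 - 2 + 1
= 4


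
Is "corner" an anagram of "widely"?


Word 1: "widely" → sorted: deilwy
Word 2: "corner" → sorted: cenorr
Same letters? deilwy != cenorr
Anagram = No


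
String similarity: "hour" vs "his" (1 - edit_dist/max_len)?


Word 1: "hour" (length 4)
Word 2: "his" (length 3)
One optimal edit sequence:
  1. keep 'h'
  2. delete 'o'  (+1)
  3. substitute 'u' -> 'i'  (+1)
  4. substitute 'r' -> 's'  (+1)
Edit distance = 3
Max length = max(4, 3) = 4
Similarity = 1 - 3/4
= 0.2500


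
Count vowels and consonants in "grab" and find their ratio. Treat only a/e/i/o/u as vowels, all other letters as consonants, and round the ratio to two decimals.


Word: "grab"
Vowels (a,e,i,o,u): 1
Consonants: 3
Ratio = 1/3
= 0.33


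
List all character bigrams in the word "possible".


Word: "possible" (length 8)
Number of bigrams = 8 - 2 + 1 = 7
  Position 0: "po"
  Position 1: "os"
  Position 2: "ss"
  Position 3: "si"
  Position 4: "ib"
  Position 5: "bl"
  Position 6: "le"
Bigrams = "po", "os", "ss", "si", "ib", "bl", "le"


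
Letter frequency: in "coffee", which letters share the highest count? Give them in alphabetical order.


Word: "coffee"
Letter counts:
  'c': 1
  'e': 2
  'f': 2
  'o': 1
Maximum count = 2
Most frequent = 'e', 'f' (2 times each)


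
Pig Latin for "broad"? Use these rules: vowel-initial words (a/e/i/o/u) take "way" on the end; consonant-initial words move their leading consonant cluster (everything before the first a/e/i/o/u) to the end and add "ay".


Word: "broad"
Starts with consonant(s) → move to end, add 'ay'
Consonant cluster: "br"
Pig Latin = "oadbray"


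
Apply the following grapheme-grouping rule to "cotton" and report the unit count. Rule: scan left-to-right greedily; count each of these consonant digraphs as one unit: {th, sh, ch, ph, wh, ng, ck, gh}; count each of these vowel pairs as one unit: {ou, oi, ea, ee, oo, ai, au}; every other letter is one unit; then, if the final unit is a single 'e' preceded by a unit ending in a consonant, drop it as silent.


Word: "cotton" (6 letters)
Left-to-right scan:
  [1] 'c' (letter)
  [2] 'o' (letter)
  [3] 't' (letter)
  [4] 't' (letter)
  [5] 'o' (letter)
  [6] 'n' (letter)
Units from scan: 6
Sound units = 6 units


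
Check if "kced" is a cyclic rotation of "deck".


Word: "deck", Candidate: "kced"
Method: check if candidate is substring of word+word
"deckdeck" contains "kced"? No
Is rotation = No


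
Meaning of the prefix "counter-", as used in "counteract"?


Prefix: counter-
Example: counteract = counter- + act
Meaning = against / opposite


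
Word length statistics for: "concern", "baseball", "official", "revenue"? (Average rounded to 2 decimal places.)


Lengths: "concern"=7, "baseball"=8, "official"=8, "revenue"=7
Sum = 30, Count = 4
Average = 30/4 = 7.50
= avg=7.50, min=7, max=8


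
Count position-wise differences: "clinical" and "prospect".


Comparing character by character (same length = 8):
  Pos 0: 'c' vs 'p' !=
  Pos 1: 'l' vs 'r' !=
  Pos 2: 'i' vs 'o' !=
  Pos 3: 'n' vs 's' !=
  Pos 4: 'i' vs 'p' !=
  Pos 5: 'c' vs 'e' !=
  Pos 6: 'a' vs 'c' !=
  Pos 7: 'l' vs 't' !=
Hamming distance = 8


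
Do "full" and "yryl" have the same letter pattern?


Pattern of "full": [0, 1, 2, 2]
Pattern of "yryl": [0, 1, 0, 2]
Patterns do not match
Same pattern = No


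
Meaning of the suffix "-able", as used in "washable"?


Suffix: -able
Example: washable = wash + -able
Meaning = capable of


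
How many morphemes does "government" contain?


Word: "government"
Morphemes: govern | -ment
Each morpheme carries meaning
= 2 morphemes


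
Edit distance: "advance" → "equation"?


Word 1: "advance" (length 7)
Word 2: "equation" (length 8)
One optimal edit sequence (insert/delete/substitute each cost 1):
  1. substitute 'a' -> 'e'  (+1)
  2. substitute 'd' -> 'q'  (+1)
  3. substitute 'v' -> 'u'  (+1)
  4. keep 'a'
  5. insert 't'  (+1)
  6. substitute 'n' -> 'i'  (+1)
  7. substitute 'c' -> 'o'  (+1)
  8. substitute 'e' -> 'n'  (+1)
Total edit operations: 7
Edit distance = 7
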